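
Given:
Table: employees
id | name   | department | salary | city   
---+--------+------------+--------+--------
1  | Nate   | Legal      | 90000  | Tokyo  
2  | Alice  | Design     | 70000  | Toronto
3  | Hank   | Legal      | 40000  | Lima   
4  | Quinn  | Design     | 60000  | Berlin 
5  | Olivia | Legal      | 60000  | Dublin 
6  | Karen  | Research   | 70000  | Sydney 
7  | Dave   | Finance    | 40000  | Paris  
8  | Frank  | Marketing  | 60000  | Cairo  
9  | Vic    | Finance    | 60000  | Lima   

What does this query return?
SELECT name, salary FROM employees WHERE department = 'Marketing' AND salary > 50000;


Filtering: department = 'Marketing' AND salary > 50000
Matching: 1 rows

1 rows:
Frank, 60000


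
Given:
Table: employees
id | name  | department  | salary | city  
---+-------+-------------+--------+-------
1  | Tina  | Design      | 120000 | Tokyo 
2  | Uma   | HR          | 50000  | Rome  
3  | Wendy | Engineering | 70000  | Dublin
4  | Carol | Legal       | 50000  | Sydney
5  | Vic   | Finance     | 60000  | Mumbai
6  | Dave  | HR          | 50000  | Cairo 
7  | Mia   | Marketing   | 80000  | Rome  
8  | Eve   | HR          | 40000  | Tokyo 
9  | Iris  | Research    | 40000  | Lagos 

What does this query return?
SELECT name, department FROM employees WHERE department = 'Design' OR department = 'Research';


Filtering: department = 'Design' OR 'Research'
Matching: 2 rows

2 rows:
Tina, Design
Iris, Research


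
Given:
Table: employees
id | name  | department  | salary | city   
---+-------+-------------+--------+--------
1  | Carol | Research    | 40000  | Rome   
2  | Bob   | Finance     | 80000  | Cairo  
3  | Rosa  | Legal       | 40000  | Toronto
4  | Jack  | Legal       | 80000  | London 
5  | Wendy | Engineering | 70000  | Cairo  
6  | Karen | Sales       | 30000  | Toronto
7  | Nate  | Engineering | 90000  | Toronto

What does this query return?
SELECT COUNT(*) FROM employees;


COUNT(*) counts all rows

7


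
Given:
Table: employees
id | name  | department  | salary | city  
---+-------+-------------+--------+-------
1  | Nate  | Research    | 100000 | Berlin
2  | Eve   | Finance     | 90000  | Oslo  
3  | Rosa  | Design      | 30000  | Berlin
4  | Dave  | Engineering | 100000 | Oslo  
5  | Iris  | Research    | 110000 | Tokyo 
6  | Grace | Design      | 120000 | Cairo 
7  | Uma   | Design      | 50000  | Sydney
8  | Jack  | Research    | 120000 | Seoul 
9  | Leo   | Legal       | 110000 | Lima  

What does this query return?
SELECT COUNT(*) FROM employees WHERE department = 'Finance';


Counting rows where department = 'Finance'
  Eve -> MATCH


1


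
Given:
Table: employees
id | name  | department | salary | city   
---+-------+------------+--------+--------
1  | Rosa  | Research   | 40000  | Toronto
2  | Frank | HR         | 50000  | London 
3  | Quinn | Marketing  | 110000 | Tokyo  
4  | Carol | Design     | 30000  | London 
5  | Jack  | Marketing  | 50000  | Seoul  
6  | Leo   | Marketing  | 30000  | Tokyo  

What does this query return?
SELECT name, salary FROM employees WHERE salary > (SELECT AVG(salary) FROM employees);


Subquery: AVG(salary) = 51666.67
Filtering: salary > 51666.67
  Quinn (110000) -> MATCH


1 rows:
Quinn, 110000


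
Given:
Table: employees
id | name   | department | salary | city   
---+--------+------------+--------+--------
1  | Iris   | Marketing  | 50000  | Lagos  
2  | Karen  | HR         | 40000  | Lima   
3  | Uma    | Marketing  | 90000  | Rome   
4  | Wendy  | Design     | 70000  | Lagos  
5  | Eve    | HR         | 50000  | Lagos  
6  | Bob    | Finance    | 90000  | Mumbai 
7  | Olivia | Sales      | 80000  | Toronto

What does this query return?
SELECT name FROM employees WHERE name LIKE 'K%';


LIKE 'K%' matches names starting with 'K'
Matching: 1

1 rows:
Karen


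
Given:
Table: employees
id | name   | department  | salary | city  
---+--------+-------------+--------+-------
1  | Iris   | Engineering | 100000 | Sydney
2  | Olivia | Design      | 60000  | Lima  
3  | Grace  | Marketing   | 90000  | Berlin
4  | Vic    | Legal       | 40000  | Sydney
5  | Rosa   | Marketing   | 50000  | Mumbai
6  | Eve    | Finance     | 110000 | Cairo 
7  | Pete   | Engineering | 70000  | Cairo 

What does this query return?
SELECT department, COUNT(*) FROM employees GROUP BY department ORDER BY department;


Assigning each row to its department group:
  Iris -> Engineering
  Olivia -> Design
  Grace -> Marketing
  Vic -> Legal
  Rosa -> Marketing
  Eve -> Finance
  Pete -> Engineering


5 groups:
Design, 1
Engineering, 2
Finance, 1
Legal, 1
Marketing, 2


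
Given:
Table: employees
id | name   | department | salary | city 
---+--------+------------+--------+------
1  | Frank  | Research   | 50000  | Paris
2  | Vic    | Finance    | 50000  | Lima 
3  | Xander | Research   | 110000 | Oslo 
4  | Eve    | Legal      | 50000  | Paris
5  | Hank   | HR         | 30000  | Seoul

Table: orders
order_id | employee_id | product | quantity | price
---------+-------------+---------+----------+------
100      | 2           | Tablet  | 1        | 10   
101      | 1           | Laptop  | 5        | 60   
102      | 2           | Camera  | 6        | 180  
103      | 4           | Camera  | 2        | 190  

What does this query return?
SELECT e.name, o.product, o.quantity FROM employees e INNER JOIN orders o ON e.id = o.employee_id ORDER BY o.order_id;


Joining employees.id = orders.employee_id:
  employee Vic (id=2) -> order Tablet
  employee Frank (id=1) -> order Laptop
  employee Vic (id=2) -> order Camera
  employee Eve (id=4) -> order Camera


4 rows:
Vic, Tablet, 1
Frank, Laptop, 5
Vic, Camera, 6
Eve, Camera, 2


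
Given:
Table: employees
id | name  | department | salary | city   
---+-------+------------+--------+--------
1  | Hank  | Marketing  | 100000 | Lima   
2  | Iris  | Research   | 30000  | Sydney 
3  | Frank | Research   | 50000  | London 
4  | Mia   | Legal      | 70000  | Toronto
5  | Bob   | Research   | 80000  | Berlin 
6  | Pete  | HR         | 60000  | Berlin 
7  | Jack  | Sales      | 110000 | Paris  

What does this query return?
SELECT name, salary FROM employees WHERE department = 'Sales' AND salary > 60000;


Filtering: department = 'Sales' AND salary > 60000
Matching: 1 rows

1 rows:
Jack, 110000


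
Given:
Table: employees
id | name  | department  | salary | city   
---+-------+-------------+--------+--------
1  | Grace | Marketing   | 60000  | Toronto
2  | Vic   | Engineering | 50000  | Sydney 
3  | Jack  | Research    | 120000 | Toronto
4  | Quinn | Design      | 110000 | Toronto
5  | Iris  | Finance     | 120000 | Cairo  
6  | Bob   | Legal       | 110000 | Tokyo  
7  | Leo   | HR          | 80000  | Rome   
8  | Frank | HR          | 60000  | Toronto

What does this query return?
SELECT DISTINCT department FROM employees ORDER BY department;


All 'department' values (row order): Marketing, Engineering, Research, Design, Finance, Legal, HR, HR
Removing duplicates leaves 7 unique value(s).

7 values:
Design
Engineering
Finance
HR
Legal
Marketing
Research


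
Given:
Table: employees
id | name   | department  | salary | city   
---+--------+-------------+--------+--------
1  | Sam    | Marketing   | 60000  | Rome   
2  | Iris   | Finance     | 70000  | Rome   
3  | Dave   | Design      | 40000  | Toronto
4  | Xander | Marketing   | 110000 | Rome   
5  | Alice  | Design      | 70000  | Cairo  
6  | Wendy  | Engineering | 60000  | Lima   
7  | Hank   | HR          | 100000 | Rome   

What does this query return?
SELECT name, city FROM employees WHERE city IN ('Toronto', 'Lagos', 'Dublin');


Filtering: city IN ('Toronto', 'Lagos', 'Dublin')
Matching: 1 rows

1 rows:
Dave, Toronto


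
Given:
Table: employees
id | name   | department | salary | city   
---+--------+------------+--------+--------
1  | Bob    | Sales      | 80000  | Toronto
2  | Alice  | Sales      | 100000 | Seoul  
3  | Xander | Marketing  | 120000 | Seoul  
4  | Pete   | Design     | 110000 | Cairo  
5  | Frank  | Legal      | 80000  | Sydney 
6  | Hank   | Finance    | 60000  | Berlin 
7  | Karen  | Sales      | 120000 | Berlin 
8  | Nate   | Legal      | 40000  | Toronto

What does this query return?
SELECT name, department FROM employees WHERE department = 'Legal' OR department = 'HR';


Filtering: department = 'Legal' OR 'HR'
Matching: 2 rows

2 rows:
Frank, Legal
Nate, Legal


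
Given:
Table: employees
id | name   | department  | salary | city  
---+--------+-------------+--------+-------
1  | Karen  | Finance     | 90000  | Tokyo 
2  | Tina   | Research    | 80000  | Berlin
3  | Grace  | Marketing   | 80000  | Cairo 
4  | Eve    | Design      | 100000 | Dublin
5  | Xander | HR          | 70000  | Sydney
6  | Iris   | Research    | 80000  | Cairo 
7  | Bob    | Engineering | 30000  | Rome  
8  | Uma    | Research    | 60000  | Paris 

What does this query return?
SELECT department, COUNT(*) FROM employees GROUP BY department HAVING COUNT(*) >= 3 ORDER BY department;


Groups with count >= 3:
  Research: 3 -> PASS
  Design: 1 -> filtered out
  Engineering: 1 -> filtered out
  Finance: 1 -> filtered out
  HR: 1 -> filtered out
  Marketing: 1 -> filtered out


1 groups:
Research, 3


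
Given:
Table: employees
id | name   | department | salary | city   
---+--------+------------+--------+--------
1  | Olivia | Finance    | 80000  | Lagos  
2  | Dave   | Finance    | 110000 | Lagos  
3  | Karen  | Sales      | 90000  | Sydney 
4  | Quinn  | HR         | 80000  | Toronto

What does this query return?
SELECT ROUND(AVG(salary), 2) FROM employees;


SUM(salary) = 360000
COUNT = 4
ROUND(AVG, 2) = ROUND(360000 / 4, 2) = 90000.0

90000.0


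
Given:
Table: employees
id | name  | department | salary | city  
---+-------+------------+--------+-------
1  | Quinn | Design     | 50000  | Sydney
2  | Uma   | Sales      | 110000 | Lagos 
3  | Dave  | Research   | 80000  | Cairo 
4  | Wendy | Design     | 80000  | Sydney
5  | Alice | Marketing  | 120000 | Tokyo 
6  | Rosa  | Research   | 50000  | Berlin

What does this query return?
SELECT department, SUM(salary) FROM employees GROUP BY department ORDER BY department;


Summing salary within each department:
  Design: 50000 + 80000 = 130000
  Marketing: 120000 = 120000
  Research: 80000 + 50000 = 130000
  Sales: 110000 = 110000


4 groups:
Design, 130000
Marketing, 120000
Research, 130000
Sales, 110000


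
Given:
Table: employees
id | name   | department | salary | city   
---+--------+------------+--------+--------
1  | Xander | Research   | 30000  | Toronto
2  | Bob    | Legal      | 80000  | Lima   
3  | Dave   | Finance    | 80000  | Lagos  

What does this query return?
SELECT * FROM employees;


SELECT * returns all 3 rows with all columns

3 rows:
1, Xander, Research, 30000, Toronto
2, Bob, Legal, 80000, Lima
3, Dave, Finance, 80000, Lagos


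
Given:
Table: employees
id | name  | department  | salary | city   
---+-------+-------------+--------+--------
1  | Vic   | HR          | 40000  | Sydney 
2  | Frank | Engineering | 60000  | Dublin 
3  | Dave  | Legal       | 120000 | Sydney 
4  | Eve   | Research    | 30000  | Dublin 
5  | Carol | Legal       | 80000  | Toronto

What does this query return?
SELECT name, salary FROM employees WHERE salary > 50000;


Filtering: salary > 50000
Matching: 3 rows

3 rows:
Frank, 60000
Dave, 120000
Carol, 80000


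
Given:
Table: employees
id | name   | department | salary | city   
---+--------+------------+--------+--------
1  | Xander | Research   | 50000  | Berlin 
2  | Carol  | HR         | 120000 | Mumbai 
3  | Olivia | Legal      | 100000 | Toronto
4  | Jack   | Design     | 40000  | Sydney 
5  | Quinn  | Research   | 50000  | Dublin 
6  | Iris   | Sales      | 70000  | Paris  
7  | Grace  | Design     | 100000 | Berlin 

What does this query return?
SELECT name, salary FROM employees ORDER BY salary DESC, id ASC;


Sorting by salary DESC, then id ASC for ties

7 rows:
Carol, 120000
Olivia, 100000
Grace, 100000
Iris, 70000
Xander, 50000
Quinn, 50000
Jack, 40000


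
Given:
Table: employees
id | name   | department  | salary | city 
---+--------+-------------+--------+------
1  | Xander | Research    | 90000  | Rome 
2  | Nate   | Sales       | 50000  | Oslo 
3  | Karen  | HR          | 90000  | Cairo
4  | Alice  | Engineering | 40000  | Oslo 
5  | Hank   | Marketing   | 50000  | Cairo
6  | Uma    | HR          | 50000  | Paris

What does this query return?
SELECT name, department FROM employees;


Projecting columns: name, department

6 rows:
Xander, Research
Nate, Sales
Karen, HR
Alice, Engineering
Hank, Marketing
Uma, HR


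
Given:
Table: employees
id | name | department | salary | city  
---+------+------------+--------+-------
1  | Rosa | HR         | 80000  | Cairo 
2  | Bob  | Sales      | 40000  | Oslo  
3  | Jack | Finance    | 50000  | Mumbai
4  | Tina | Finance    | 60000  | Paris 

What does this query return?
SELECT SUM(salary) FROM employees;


SUM(salary) = 80000 + 40000 + 50000 + 60000 = 230000

230000


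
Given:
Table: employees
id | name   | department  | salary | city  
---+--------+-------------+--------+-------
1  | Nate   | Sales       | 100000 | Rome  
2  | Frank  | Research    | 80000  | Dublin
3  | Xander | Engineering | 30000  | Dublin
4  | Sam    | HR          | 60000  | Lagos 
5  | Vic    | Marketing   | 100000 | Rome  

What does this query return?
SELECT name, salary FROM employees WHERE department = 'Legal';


Filtering: department = 'Legal'
Matching rows: 0

Empty result set (0 rows)


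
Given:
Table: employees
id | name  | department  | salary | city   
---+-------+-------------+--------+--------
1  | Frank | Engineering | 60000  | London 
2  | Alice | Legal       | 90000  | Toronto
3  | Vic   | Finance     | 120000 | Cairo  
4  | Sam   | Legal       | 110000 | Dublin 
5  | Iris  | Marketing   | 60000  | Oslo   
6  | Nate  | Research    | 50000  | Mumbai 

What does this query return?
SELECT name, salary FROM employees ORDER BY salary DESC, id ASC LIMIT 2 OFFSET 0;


Sort by salary DESC (id ASC tiebreak), then skip 0 and take 2
Rows 1 through 2

2 rows:
Vic, 120000
Sam, 110000


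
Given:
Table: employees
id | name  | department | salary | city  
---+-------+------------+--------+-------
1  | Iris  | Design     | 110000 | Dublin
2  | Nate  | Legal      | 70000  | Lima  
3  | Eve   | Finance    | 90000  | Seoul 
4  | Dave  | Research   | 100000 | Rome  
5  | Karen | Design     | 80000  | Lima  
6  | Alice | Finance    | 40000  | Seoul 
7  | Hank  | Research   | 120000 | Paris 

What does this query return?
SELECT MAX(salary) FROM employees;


Salaries: 110000, 70000, 90000, 100000, 80000, 40000, 120000
MAX = 120000

120000


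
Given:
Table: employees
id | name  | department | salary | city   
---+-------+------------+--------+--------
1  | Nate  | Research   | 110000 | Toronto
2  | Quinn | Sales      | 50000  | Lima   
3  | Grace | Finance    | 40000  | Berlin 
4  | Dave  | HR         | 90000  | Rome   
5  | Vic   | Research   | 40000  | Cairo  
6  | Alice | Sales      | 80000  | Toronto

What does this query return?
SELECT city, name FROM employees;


Projecting columns: city, name

6 rows:
Toronto, Nate
Lima, Quinn
Berlin, Grace
Rome, Dave
Cairo, Vic
Toronto, Alice


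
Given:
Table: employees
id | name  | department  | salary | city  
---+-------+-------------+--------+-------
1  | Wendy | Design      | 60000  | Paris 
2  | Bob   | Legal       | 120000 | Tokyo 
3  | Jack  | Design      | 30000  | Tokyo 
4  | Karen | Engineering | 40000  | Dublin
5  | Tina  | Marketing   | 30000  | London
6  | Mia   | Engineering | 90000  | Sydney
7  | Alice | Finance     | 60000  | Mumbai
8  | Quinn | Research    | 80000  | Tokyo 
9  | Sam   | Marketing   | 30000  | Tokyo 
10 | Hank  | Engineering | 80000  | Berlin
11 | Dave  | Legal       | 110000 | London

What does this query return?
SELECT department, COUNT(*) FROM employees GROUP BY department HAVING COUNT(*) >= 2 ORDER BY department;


Groups with count >= 2:
  Design: 2 -> PASS
  Engineering: 3 -> PASS
  Legal: 2 -> PASS
  Marketing: 2 -> PASS
  Finance: 1 -> filtered out
  Research: 1 -> filtered out


4 groups:
Design, 2
Engineering, 3
Legal, 2
Marketing, 2


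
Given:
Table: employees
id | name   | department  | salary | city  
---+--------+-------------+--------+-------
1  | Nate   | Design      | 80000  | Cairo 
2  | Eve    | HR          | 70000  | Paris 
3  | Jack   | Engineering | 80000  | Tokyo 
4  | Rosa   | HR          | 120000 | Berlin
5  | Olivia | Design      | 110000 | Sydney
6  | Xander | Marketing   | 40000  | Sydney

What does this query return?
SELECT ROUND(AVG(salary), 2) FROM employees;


SUM(salary) = 500000
COUNT = 6
ROUND(AVG, 2) = ROUND(500000 / 6, 2) = 83333.33

83333.33


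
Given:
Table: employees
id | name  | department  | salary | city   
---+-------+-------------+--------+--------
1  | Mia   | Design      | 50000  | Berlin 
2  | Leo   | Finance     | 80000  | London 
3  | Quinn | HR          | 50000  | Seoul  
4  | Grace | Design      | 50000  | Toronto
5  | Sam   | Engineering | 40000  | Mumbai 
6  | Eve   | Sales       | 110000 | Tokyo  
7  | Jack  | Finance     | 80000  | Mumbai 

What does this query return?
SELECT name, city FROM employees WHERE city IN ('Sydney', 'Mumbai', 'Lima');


Filtering: city IN ('Sydney', 'Mumbai', 'Lima')
Matching: 2 rows

2 rows:
Sam, Mumbai
Jack, Mumbai


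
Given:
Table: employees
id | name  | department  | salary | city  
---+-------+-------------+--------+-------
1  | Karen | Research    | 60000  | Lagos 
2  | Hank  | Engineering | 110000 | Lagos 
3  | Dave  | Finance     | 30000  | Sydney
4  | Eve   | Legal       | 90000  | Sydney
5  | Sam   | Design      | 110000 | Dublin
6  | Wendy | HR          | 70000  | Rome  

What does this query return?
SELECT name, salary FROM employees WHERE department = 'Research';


Filtering: department = 'Research'
Matching rows: 1

1 rows:
Karen, 60000


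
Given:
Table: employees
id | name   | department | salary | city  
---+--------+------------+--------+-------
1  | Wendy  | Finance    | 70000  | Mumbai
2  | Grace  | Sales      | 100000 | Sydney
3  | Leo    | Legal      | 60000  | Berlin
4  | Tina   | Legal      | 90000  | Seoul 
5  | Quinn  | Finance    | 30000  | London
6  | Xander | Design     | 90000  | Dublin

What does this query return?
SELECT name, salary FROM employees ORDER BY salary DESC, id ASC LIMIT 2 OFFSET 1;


Sort by salary DESC (id ASC tiebreak), then skip 1 and take 2
Rows 2 through 3

2 rows:
Tina, 90000
Xander, 90000


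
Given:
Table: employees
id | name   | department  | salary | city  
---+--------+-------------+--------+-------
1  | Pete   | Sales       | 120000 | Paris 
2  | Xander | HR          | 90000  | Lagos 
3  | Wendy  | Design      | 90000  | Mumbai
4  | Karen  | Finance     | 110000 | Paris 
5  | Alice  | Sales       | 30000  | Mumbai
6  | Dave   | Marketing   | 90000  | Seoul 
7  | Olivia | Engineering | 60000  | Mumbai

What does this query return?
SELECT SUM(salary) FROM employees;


SUM(salary) = 120000 + 90000 + 90000 + 110000 + 30000 + 90000 + 60000 = 590000

590000


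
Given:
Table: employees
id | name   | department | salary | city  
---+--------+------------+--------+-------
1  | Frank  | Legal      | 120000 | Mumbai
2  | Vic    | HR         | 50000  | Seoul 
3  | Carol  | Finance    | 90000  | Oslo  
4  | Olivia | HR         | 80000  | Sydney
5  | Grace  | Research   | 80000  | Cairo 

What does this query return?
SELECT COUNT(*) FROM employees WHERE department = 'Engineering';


Counting rows where department = 'Engineering'


0


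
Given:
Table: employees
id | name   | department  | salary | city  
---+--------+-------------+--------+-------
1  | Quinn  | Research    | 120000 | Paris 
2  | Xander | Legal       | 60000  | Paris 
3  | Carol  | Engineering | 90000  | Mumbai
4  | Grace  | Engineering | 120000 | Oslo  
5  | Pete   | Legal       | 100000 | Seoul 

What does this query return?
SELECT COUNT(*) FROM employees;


COUNT(*) counts all rows

5


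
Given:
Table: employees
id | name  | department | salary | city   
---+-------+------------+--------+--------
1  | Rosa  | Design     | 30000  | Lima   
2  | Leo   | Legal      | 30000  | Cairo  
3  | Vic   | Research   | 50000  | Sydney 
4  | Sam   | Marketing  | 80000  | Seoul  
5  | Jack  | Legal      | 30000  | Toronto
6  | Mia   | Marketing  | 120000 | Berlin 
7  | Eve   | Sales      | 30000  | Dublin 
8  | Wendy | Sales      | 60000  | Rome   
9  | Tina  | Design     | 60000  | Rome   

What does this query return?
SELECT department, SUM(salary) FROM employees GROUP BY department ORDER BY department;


Summing salary within each department:
  Design: 30000 + 60000 = 90000
  Legal: 30000 + 30000 = 60000
  Marketing: 80000 + 120000 = 200000
  Research: 50000 = 50000
  Sales: 30000 + 60000 = 90000


5 groups:
Design, 90000
Legal, 60000
Marketing, 200000
Research, 50000
Sales, 90000


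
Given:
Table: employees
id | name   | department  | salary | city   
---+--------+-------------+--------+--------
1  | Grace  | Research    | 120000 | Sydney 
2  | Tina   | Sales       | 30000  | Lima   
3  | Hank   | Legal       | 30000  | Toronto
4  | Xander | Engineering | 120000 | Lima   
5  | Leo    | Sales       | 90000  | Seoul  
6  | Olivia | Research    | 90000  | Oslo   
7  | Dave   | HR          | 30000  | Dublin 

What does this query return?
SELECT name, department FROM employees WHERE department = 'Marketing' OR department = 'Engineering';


Filtering: department = 'Marketing' OR 'Engineering'
Matching: 1 rows

1 rows:
Xander, Engineering


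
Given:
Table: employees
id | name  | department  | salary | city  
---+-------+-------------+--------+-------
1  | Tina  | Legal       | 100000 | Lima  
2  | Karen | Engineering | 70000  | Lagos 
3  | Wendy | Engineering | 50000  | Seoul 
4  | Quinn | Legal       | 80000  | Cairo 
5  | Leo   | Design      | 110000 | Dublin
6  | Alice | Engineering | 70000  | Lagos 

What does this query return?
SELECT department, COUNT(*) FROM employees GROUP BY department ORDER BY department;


Assigning each row to its department group:
  Tina -> Legal
  Karen -> Engineering
  Wendy -> Engineering
  Quinn -> Legal
  Leo -> Design
  Alice -> Engineering


3 groups:
Design, 1
Engineering, 3
Legal, 2


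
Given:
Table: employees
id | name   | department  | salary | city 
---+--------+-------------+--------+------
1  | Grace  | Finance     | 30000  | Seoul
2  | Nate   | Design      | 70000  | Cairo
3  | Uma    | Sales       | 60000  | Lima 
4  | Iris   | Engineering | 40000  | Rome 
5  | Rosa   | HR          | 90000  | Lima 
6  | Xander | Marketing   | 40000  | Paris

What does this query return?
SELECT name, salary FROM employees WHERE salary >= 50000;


Filtering: salary >= 50000
Matching: 3 rows

3 rows:
Nate, 70000
Uma, 60000
Rosa, 90000


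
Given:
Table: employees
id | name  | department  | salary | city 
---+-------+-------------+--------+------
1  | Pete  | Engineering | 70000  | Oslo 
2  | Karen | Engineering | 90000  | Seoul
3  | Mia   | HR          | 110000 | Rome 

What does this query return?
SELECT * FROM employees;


SELECT * returns all 3 rows with all columns

3 rows:
1, Pete, Engineering, 70000, Oslo
2, Karen, Engineering, 90000, Seoul
3, Mia, HR, 110000, Rome


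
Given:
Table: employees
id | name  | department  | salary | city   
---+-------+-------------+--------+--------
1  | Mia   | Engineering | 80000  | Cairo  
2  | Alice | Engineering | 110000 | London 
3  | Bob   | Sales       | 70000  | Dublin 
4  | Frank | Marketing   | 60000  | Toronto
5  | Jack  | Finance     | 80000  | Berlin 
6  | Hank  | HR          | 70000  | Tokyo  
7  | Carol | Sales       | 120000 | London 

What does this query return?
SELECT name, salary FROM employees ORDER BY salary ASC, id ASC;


Sorting by salary ASC, then id ASC for ties

7 rows:
Frank, 60000
Bob, 70000
Hank, 70000
Mia, 80000
Jack, 80000
Alice, 110000
Carol, 120000


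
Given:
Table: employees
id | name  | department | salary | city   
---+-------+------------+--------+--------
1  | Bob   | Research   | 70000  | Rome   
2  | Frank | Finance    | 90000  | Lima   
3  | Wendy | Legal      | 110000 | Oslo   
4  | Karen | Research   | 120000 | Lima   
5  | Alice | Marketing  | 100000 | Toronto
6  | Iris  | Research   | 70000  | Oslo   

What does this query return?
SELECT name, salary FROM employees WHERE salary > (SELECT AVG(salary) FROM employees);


Subquery: AVG(salary) = 93333.33
Filtering: salary > 93333.33
  Wendy (110000) -> MATCH
  Karen (120000) -> MATCH
  Alice (100000) -> MATCH


3 rows:
Wendy, 110000
Karen, 120000
Alice, 100000


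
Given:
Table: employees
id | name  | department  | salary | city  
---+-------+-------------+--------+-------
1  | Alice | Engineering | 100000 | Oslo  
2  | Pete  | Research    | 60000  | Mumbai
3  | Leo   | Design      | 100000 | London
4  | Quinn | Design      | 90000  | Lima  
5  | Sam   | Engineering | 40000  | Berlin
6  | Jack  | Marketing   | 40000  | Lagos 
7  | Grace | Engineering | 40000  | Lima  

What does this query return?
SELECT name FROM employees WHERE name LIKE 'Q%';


LIKE 'Q%' matches names starting with 'Q'
Matching: 1

1 rows:
Quinn


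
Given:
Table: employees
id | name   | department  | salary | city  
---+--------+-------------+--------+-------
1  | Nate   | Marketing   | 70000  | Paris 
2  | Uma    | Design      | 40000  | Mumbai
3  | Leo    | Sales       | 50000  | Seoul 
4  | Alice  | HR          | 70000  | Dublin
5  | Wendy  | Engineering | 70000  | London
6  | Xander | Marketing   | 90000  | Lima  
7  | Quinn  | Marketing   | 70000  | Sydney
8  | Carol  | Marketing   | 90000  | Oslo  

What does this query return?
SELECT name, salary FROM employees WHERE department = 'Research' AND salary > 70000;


Filtering: department = 'Research' AND salary > 70000
Matching: 0 rows

Empty result set (0 rows)


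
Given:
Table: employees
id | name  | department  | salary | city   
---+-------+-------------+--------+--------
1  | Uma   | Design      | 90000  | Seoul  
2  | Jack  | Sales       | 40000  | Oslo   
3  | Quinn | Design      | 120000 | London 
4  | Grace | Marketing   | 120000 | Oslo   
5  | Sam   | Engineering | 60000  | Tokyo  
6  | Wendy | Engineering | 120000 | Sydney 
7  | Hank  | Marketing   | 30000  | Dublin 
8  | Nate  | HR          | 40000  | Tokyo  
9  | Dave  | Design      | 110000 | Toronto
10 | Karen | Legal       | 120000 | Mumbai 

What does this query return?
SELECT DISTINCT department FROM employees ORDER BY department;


All 'department' values (row order): Design, Sales, Design, Marketing, Engineering, Engineering, Marketing, HR, Design, Legal
Removing duplicates leaves 6 unique value(s).

6 values:
Design
Engineering
HR
Legal
Marketing
Sales


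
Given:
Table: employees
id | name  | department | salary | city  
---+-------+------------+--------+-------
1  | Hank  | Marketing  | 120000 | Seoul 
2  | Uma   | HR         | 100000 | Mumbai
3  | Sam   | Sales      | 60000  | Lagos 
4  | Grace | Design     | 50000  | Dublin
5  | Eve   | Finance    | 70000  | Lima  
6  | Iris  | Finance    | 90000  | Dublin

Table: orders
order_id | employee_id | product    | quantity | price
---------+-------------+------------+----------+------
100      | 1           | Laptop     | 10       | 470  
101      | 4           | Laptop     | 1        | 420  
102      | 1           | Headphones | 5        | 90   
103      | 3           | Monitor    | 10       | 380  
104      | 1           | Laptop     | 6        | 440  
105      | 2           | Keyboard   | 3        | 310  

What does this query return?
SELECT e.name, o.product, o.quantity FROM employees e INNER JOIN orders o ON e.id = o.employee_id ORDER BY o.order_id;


Joining employees.id = orders.employee_id:
  employee Hank (id=1) -> order Laptop
  employee Grace (id=4) -> order Laptop
  employee Hank (id=1) -> order Headphones
  employee Sam (id=3) -> order Monitor
  employee Hank (id=1) -> order Laptop
  employee Uma (id=2) -> order Keyboard


6 rows:
Hank, Laptop, 10
Grace, Laptop, 1
Hank, Headphones, 5
Sam, Monitor, 10
Hank, Laptop, 6
Uma, Keyboard, 3


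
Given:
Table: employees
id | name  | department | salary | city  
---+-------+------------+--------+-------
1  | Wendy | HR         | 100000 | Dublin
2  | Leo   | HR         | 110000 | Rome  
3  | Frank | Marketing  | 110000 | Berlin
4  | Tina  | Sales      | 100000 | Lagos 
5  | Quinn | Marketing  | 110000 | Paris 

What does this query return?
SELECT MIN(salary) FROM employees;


Salaries: 100000, 110000, 110000, 100000, 110000
MIN = 100000

100000


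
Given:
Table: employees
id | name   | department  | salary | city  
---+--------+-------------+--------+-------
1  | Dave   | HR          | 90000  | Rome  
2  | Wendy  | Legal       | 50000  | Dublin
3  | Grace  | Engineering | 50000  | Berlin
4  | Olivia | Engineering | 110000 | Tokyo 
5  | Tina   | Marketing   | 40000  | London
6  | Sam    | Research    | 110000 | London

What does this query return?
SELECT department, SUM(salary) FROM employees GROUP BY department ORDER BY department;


Summing salary within each department:
  Engineering: 50000 + 110000 = 160000
  HR: 90000 = 90000
  Legal: 50000 = 50000
  Marketing: 40000 = 40000
  Research: 110000 = 110000


5 groups:
Engineering, 160000
HR, 90000
Legal, 50000
Marketing, 40000
Research, 110000


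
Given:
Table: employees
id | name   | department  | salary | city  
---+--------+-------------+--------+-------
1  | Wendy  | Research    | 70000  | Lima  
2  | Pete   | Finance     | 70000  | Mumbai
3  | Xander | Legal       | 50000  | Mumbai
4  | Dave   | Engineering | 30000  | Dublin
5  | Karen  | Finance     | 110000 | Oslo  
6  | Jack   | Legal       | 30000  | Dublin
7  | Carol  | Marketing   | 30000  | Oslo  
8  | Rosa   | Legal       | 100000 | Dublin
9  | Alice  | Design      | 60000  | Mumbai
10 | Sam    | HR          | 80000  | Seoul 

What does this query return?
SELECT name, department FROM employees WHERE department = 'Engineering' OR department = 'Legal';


Filtering: department = 'Engineering' OR 'Legal'
Matching: 4 rows

4 rows:
Xander, Legal
Dave, Engineering
Jack, Legal
Rosa, Legal


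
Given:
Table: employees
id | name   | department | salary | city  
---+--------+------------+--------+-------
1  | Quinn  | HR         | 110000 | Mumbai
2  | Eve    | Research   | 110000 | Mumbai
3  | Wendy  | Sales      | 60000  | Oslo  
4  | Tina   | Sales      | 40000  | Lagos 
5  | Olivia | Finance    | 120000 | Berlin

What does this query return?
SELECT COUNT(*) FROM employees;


COUNT(*) counts all rows

5


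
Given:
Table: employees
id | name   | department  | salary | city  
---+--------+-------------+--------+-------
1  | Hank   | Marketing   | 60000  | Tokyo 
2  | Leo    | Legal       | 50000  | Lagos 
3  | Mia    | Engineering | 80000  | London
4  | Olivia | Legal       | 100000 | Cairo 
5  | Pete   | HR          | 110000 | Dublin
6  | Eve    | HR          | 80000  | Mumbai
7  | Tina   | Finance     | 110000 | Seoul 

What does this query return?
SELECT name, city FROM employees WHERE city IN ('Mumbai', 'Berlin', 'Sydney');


Filtering: city IN ('Mumbai', 'Berlin', 'Sydney')
Matching: 1 rows

1 rows:
Eve, Mumbai


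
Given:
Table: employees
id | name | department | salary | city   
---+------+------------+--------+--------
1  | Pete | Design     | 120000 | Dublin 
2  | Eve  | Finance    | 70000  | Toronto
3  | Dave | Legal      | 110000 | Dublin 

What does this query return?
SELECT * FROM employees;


SELECT * returns all 3 rows with all columns

3 rows:
1, Pete, Design, 120000, Dublin
2, Eve, Finance, 70000, Toronto
3, Dave, Legal, 110000, Dublin


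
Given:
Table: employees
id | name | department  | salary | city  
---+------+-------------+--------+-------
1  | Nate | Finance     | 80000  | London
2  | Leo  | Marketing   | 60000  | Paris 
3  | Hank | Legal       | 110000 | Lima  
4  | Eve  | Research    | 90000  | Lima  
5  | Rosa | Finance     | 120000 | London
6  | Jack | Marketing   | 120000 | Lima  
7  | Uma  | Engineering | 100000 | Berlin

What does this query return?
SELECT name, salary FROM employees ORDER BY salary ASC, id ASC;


Sorting by salary ASC, then id ASC for ties

7 rows:
Leo, 60000
Nate, 80000
Eve, 90000
Uma, 100000
Hank, 110000
Rosa, 120000
Jack, 120000


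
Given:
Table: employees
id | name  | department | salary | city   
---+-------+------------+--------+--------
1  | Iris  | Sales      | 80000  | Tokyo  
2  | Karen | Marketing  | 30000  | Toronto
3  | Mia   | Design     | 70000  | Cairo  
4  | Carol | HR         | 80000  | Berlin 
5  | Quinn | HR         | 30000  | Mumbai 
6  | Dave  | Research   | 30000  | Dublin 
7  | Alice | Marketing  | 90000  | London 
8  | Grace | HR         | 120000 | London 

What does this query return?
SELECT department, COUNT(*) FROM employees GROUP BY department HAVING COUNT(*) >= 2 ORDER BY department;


Groups with count >= 2:
  HR: 3 -> PASS
  Marketing: 2 -> PASS
  Design: 1 -> filtered out
  Research: 1 -> filtered out
  Sales: 1 -> filtered out


2 groups:
HR, 3
Marketing, 2


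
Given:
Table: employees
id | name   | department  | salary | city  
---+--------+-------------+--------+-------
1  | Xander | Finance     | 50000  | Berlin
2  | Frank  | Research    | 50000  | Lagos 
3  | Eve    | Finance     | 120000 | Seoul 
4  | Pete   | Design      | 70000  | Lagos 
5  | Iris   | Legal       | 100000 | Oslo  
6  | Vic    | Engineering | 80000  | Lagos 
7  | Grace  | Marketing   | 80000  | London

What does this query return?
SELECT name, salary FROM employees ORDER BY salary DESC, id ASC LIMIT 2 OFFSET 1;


Sort by salary DESC (id ASC tiebreak), then skip 1 and take 2
Rows 2 through 3

2 rows:
Iris, 100000
Vic, 80000


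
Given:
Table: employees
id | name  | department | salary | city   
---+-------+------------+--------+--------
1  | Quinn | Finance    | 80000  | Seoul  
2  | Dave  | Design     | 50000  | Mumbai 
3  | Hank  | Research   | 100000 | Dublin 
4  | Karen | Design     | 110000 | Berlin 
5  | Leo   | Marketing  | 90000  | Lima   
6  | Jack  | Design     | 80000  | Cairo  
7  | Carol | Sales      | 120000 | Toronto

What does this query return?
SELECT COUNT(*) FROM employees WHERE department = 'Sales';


Counting rows where department = 'Sales'
  Carol -> MATCH


1


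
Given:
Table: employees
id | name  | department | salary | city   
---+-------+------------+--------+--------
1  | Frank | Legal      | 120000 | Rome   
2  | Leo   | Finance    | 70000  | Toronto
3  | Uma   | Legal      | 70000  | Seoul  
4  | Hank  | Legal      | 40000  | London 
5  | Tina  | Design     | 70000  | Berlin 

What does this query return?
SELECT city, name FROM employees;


Projecting columns: city, name

5 rows:
Rome, Frank
Toronto, Leo
Seoul, Uma
London, Hank
Berlin, Tina


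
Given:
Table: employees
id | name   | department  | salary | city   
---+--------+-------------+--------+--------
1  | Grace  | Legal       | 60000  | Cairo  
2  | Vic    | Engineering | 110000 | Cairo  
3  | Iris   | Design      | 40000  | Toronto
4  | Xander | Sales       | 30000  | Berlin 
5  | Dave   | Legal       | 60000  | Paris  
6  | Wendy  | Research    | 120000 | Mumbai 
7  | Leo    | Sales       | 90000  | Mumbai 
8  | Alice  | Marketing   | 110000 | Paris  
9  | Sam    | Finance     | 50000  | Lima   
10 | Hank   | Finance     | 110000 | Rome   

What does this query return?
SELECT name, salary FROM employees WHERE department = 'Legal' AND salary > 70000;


Filtering: department = 'Legal' AND salary > 70000
Matching: 0 rows

Empty result set (0 rows)


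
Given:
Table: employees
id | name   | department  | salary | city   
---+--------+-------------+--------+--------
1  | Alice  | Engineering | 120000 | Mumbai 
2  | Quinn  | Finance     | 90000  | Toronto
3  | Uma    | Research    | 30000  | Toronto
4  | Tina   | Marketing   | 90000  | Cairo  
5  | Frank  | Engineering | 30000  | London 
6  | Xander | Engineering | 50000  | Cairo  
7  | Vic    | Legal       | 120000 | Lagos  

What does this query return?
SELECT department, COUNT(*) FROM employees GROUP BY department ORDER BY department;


Assigning each row to its department group:
  Alice -> Engineering
  Quinn -> Finance
  Uma -> Research
  Tina -> Marketing
  Frank -> Engineering
  Xander -> Engineering
  Vic -> Legal


5 groups:
Engineering, 3
Finance, 1
Legal, 1
Marketing, 1
Research, 1


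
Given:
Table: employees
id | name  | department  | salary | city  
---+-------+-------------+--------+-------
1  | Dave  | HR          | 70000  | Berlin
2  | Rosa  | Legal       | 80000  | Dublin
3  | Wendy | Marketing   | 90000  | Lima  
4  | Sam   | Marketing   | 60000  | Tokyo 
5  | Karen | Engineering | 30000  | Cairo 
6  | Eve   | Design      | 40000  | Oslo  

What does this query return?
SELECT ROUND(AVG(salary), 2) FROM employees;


SUM(salary) = 370000
COUNT = 6
ROUND(AVG, 2) = ROUND(370000 / 6, 2) = 61666.67

61666.67


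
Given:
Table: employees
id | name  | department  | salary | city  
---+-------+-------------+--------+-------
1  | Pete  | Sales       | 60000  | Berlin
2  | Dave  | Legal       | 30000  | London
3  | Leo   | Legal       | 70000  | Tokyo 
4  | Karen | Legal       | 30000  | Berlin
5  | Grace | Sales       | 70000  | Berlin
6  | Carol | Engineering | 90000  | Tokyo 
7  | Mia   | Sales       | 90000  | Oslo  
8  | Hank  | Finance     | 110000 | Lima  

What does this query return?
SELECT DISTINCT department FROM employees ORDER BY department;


All 'department' values (row order): Sales, Legal, Legal, Legal, Sales, Engineering, Sales, Finance
Removing duplicates leaves 4 unique value(s).

4 values:
Engineering
Finance
Legal
Sales


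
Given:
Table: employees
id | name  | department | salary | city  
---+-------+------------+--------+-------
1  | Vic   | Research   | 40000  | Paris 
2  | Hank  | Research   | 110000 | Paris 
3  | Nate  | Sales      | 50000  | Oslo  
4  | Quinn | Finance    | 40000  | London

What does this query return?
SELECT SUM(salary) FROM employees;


SUM(salary) = 40000 + 110000 + 50000 + 40000 = 240000

240000


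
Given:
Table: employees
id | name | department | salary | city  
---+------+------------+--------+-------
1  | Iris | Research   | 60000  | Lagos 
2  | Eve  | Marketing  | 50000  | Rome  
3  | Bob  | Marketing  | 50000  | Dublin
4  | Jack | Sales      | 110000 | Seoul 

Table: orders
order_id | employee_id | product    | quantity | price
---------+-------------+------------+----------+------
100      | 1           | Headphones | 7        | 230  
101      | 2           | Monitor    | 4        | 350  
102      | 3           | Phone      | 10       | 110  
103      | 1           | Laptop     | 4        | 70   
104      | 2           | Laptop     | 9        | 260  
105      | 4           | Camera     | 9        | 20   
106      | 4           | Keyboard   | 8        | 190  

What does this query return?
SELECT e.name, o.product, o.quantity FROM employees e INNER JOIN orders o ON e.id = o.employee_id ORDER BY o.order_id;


Joining employees.id = orders.employee_id:
  employee Iris (id=1) -> order Headphones
  employee Eve (id=2) -> order Monitor
  employee Bob (id=3) -> order Phone
  employee Iris (id=1) -> order Laptop
  employee Eve (id=2) -> order Laptop
  employee Jack (id=4) -> order Camera
  employee Jack (id=4) -> order Keyboard


7 rows:
Iris, Headphones, 7
Eve, Monitor, 4
Bob, Phone, 10
Iris, Laptop, 4
Eve, Laptop, 9
Jack, Camera, 9
Jack, Keyboard, 8


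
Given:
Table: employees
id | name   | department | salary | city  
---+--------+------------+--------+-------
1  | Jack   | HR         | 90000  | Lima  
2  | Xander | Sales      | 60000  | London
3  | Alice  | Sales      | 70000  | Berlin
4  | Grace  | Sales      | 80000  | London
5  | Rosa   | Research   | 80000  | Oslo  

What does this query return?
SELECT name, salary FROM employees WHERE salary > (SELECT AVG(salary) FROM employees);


Subquery: AVG(salary) = 76000.0
Filtering: salary > 76000.0
  Jack (90000) -> MATCH
  Grace (80000) -> MATCH
  Rosa (80000) -> MATCH


3 rows:
Jack, 90000
Grace, 80000
Rosa, 80000


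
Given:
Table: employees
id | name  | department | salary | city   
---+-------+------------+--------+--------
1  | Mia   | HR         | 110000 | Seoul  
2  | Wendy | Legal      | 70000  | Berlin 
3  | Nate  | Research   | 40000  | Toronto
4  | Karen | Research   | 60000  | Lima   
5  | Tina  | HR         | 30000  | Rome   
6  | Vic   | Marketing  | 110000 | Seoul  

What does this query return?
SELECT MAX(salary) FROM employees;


Salaries: 110000, 70000, 40000, 60000, 30000, 110000
MAX = 110000

110000
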